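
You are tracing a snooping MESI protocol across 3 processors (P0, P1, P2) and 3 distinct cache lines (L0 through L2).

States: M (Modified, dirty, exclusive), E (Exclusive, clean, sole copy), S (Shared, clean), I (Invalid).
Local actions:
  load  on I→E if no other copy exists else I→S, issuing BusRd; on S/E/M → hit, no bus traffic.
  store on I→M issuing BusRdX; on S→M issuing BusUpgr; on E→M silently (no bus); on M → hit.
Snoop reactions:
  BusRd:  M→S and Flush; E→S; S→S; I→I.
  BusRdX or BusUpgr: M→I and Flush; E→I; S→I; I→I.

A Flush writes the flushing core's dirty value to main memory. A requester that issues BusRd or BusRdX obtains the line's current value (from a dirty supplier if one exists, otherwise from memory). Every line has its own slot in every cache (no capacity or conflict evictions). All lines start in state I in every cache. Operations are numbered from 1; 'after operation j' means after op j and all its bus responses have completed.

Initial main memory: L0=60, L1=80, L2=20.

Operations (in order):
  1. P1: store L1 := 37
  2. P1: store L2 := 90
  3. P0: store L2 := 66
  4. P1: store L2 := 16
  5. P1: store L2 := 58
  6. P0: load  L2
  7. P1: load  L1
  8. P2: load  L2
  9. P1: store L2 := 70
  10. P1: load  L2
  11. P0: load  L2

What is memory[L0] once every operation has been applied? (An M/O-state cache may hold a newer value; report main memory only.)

memory[L0] = 60

[1] P1: store L1 := 37 | P0:I, P1:M(37), P2:I | bus: BusRdX
[2] P1: store L2 := 90 | P0:I, P1:M(90), P2:I | bus: BusRdX
[3] P0: store L2 := 66 | P0:M(66), P1:I, P2:I | bus: BusRdX,Flush
[4] P1: store L2 := 16 | P0:I, P1:M(16), P2:I | bus: BusRdX,Flush
[5] P1: store L2 := 58 | P0:I, P1:M(58), P2:I | bus: none
[6] P0: load  L2 | P0:S(58), P1:S(58), P2:I | bus: BusRd,Flush
[7] P1: load  L1 | P0:I, P1:M(37), P2:I | bus: none
[8] P2: load  L2 | P0:S(58), P1:S(58), P2:S(58) | bus: BusRd
[9] P1: store L2 := 70 | P0:I, P1:M(70), P2:I | bus: BusUpgr
[10] P1: load  L2 | P0:I, P1:M(70), P2:I | bus: none
[11] P0: load  L2 | P0:S(70), P1:S(70), P2:I | bus: BusRd,Flush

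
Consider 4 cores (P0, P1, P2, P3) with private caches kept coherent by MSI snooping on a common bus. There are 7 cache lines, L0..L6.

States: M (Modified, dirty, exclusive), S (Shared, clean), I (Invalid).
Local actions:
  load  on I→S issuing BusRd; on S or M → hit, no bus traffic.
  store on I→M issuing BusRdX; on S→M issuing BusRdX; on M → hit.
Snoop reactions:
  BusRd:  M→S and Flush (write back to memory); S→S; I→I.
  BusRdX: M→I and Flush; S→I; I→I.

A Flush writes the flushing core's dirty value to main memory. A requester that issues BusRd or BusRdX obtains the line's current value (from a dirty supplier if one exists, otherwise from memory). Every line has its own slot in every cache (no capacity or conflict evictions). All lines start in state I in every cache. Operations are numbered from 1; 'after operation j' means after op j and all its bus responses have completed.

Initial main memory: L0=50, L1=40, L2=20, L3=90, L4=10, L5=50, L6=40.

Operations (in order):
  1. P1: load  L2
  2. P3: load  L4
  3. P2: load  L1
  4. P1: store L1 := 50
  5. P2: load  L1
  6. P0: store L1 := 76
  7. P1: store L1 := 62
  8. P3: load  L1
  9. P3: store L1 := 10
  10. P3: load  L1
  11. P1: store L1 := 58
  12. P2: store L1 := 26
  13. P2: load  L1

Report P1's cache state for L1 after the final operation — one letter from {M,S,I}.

  op1 P1: load  L2 → I/S/I/I on L2; bus BusRd; mem=20
  op2 P3: load  L4 → I/I/I/S on L4; bus BusRd; mem=10
  op3 P2: load  L1 → I/I/S/I on L1; bus BusRd; mem=40
  op4 P1: store L1 := 50 → I/M/I/I on L1; bus BusRdX; mem=40
  op5 P2: load  L1 → I/S/S/I on L1; bus BusRd Flush; mem=50
  op6 P0: store L1 := 76 → M/I/I/I on L1; bus BusRdX; mem=50
  op7 P1: store L1 := 62 → I/M/I/I on L1; bus BusRdX Flush; mem=76
  op8 P3: load  L1 → I/S/I/S on L1; bus BusRd Flush; mem=62
  op9 P3: store L1 := 10 → I/I/I/M on L1; bus BusRdX; mem=62
  op10 P3: load  L1 → I/I/I/M on L1; bus (none); mem=62
  op11 P1: store L1 := 58 → I/M/I/I on L1; bus BusRdX Flush; mem=10
  op12 P2: store L1 := 26 → I/I/M/I on L1; bus BusRdX Flush; mem=58
  op13 P2: load  L1 → I/I/M/I on L1; bus (none); mem=58

state = I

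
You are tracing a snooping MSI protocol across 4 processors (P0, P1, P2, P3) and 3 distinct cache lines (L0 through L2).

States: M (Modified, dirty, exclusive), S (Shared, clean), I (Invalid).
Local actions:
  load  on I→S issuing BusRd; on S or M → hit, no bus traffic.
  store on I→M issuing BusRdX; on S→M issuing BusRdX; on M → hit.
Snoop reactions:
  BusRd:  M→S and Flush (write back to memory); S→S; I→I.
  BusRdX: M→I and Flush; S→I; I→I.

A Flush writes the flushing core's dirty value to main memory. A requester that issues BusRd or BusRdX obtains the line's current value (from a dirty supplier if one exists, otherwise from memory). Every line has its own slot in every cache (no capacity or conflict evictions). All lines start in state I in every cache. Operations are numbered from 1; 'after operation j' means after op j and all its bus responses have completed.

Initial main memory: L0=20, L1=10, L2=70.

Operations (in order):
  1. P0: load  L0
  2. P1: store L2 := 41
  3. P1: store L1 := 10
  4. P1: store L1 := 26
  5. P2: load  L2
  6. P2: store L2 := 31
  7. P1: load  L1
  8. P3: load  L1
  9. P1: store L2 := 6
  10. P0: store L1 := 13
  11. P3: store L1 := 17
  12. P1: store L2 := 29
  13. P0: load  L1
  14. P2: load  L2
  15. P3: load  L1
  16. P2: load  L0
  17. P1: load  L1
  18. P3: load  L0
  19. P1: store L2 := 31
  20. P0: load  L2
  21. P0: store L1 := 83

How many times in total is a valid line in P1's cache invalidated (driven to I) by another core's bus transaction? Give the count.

[1] P0: load  L0 | P0:S(20), P1:I, P2:I, P3:I | bus: BusRd
[2] P1: store L2 := 41 | P0:I, P1:M(41), P2:I, P3:I | bus: BusRdX
[3] P1: store L1 := 10 | P0:I, P1:M(10), P2:I, P3:I | bus: BusRdX
[4] P1: store L1 := 26 | P0:I, P1:M(26), P2:I, P3:I | bus: none
[5] P2: load  L2 | P0:I, P1:S(41), P2:S(41), P3:I | bus: BusRd,Flush
[6] P2: store L2 := 31 | P0:I, P1:I, P2:M(31), P3:I | bus: BusRdX
[7] P1: load  L1 | P0:I, P1:M(26), P2:I, P3:I | bus: none
[8] P3: load  L1 | P0:I, P1:S(26), P2:I, P3:S(26) | bus: BusRd,Flush
[9] P1: store L2 := 6 | P0:I, P1:M(6), P2:I, P3:I | bus: BusRdX,Flush
[10] P0: store L1 := 13 | P0:M(13), P1:I, P2:I, P3:I | bus: BusRdX
[11] P3: store L1 := 17 | P0:I, P1:I, P2:I, P3:M(17) | bus: BusRdX,Flush
[12] P1: store L2 := 29 | P0:I, P1:M(29), P2:I, P3:I | bus: none
[13] P0: load  L1 | P0:S(17), P1:I, P2:I, P3:S(17) | bus: BusRd,Flush
[14] P2: load  L2 | P0:I, P1:S(29), P2:S(29), P3:I | bus: BusRd,Flush
[15] P3: load  L1 | P0:S(17), P1:I, P2:I, P3:S(17) | bus: none
[16] P2: load  L0 | P0:S(20), P1:I, P2:S(20), P3:I | bus: BusRd
[17] P1: load  L1 | P0:S(17), P1:S(17), P2:I, P3:S(17) | bus: BusRd
[18] P3: load  L0 | P0:S(20), P1:I, P2:S(20), P3:S(20) | bus: BusRd
[19] P1: store L2 := 31 | P0:I, P1:M(31), P2:I, P3:I | bus: BusRdX
[20] P0: load  L2 | P0:S(31), P1:S(31), P2:I, P3:I | bus: BusRd,Flush
[21] P0: store L1 := 83 | P0:M(83), P1:I, P2:I, P3:I | bus: BusRdX

invalidations = 3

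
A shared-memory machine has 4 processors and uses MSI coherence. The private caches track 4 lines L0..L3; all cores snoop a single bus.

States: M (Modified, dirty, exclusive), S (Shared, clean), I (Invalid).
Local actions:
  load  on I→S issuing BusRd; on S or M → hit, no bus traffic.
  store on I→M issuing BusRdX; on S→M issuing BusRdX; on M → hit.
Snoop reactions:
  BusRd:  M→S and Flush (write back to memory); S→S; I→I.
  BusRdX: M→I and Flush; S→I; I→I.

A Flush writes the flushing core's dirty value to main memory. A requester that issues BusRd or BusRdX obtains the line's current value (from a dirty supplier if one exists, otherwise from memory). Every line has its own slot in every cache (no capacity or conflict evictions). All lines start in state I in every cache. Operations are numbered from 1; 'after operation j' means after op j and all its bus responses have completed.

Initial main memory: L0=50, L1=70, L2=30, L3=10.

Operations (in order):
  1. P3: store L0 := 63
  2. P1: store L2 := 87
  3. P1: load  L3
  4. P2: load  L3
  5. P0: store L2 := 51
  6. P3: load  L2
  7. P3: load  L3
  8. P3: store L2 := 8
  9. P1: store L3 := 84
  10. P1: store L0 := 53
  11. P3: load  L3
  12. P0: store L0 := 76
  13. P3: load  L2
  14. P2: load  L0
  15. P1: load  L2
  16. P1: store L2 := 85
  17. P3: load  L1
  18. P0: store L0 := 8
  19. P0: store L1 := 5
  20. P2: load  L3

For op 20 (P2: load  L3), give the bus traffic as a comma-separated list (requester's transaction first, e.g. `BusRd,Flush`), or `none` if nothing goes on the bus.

1. P3: store L0 := 63  bus=[BusRdX]  L0: P0=I P1=I P2=I P3=M  mem[L0]=50
2. P1: store L2 := 87  bus=[BusRdX]  L2: P0=I P1=M P2=I P3=I  mem[L2]=30
3. P1: load  L3  bus=[BusRd]  L3: P0=I P1=S P2=I P3=I  mem[L3]=10
4. P2: load  L3  bus=[BusRd]  L3: P0=I P1=S P2=S P3=I  mem[L3]=10
5. P0: store L2 := 51  bus=[BusRdX,Flush]  L2: P0=M P1=I P2=I P3=I  mem[L2]=87
6. P3: load  L2  bus=[BusRd,Flush]  L2: P0=S P1=I P2=I P3=S  mem[L2]=51
7. P3: load  L3  bus=[BusRd]  L3: P0=I P1=S P2=S P3=S  mem[L3]=10
8. P3: store L2 := 8  bus=[BusRdX]  L2: P0=I P1=I P2=I P3=M  mem[L2]=51
9. P1: store L3 := 84  bus=[BusRdX]  L3: P0=I P1=M P2=I P3=I  mem[L3]=10
10. P1: store L0 := 53  bus=[BusRdX,Flush]  L0: P0=I P1=M P2=I P3=I  mem[L0]=63
11. P3: load  L3  bus=[BusRd,Flush]  L3: P0=I P1=S P2=I P3=S  mem[L3]=84
12. P0: store L0 := 76  bus=[BusRdX,Flush]  L0: P0=M P1=I P2=I P3=I  mem[L0]=53
13. P3: load  L2  bus=[-]  L2: P0=I P1=I P2=I P3=M  mem[L2]=51
14. P2: load  L0  bus=[BusRd,Flush]  L0: P0=S P1=I P2=S P3=I  mem[L0]=76
15. P1: load  L2  bus=[BusRd,Flush]  L2: P0=I P1=S P2=I P3=S  mem[L2]=8
16. P1: store L2 := 85  bus=[BusRdX]  L2: P0=I P1=M P2=I P3=I  mem[L2]=8
17. P3: load  L1  bus=[BusRd]  L1: P0=I P1=I P2=I P3=S  mem[L1]=70
18. P0: store L0 := 8  bus=[BusRdX]  L0: P0=M P1=I P2=I P3=I  mem[L0]=76
19. P0: store L1 := 5  bus=[BusRdX]  L1: P0=M P1=I P2=I P3=I  mem[L1]=70
20. P2: load  L3  bus=[BusRd]  L3: P0=I P1=S P2=S P3=S  mem[L3]=84

bus = BusRd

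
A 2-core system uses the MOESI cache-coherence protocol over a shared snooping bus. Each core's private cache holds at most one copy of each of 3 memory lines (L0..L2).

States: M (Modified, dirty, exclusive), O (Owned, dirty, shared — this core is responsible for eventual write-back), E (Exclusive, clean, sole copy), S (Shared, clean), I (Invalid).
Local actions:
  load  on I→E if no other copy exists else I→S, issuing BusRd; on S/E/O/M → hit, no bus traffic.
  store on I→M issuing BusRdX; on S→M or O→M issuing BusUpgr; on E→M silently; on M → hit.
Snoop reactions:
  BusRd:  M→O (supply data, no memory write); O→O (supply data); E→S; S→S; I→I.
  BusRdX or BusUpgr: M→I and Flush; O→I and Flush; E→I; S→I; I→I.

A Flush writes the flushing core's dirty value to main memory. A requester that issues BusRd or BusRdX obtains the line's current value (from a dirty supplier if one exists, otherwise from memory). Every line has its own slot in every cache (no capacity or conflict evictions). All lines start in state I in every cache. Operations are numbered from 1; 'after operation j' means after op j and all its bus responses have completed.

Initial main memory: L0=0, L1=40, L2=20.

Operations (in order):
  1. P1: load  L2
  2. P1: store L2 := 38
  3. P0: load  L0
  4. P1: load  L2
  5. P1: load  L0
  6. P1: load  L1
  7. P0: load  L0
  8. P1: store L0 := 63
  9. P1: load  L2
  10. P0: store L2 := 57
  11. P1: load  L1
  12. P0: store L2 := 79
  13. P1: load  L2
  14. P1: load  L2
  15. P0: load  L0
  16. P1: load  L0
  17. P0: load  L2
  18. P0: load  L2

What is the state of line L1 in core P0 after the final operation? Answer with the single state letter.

  op1 P1: load  L2 → I/E on L2; bus BusRd; mem=20
  op2 P1: store L2 := 38 → I/M on L2; bus (none); mem=20
  op3 P0: load  L0 → E/I on L0; bus BusRd; mem=0
  op4 P1: load  L2 → I/M on L2; bus (none); mem=20
  op5 P1: load  L0 → S/S on L0; bus BusRd; mem=0
  op6 P1: load  L1 → I/E on L1; bus BusRd; mem=40
  op7 P0: load  L0 → S/S on L0; bus (none); mem=0
  op8 P1: store L0 := 63 → I/M on L0; bus BusUpgr; mem=0
  op9 P1: load  L2 → I/M on L2; bus (none); mem=20
  op10 P0: store L2 := 57 → M/I on L2; bus BusRdX Flush; mem=38
  op11 P1: load  L1 → I/E on L1; bus (none); mem=40
  op12 P0: store L2 := 79 → M/I on L2; bus (none); mem=38
  op13 P1: load  L2 → O/S on L2; bus BusRd; mem=38
  op14 P1: load  L2 → O/S on L2; bus (none); mem=38
  op15 P0: load  L0 → S/O on L0; bus BusRd; mem=0
  op16 P1: load  L0 → S/O on L0; bus (none); mem=0
  op17 P0: load  L2 → O/S on L2; bus (none); mem=38
  op18 P0: load  L2 → O/S on L2; bus (none); mem=38

state = I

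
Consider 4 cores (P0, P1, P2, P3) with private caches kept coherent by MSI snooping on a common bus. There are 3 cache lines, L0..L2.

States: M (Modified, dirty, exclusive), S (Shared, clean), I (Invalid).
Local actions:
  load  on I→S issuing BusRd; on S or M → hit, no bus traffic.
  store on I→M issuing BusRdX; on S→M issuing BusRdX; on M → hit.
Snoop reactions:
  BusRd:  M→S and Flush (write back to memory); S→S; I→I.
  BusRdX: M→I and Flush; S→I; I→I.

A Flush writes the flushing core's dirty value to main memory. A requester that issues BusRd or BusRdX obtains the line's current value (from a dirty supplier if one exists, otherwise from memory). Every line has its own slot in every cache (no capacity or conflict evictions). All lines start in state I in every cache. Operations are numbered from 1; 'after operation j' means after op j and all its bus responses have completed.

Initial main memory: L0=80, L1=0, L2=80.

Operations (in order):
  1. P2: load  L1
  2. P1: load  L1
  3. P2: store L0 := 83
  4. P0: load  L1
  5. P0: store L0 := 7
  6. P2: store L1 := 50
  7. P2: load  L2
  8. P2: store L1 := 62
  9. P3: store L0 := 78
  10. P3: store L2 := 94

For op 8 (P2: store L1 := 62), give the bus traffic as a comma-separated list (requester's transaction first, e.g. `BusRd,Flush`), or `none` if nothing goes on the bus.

1. P2: load  L1  bus=[BusRd]  L1: P0=I P1=I P2=S P3=I  mem[L1]=0
2. P1: load  L1  bus=[BusRd]  L1: P0=I P1=S P2=S P3=I  mem[L1]=0
3. P2: store L0 := 83  bus=[BusRdX]  L0: P0=I P1=I P2=M P3=I  mem[L0]=80
4. P0: load  L1  bus=[BusRd]  L1: P0=S P1=S P2=S P3=I  mem[L1]=0
5. P0: store L0 := 7  bus=[BusRdX,Flush]  L0: P0=M P1=I P2=I P3=I  mem[L0]=83
6. P2: store L1 := 50  bus=[BusRdX]  L1: P0=I P1=I P2=M P3=I  mem[L1]=0
7. P2: load  L2  bus=[BusRd]  L2: P0=I P1=I P2=S P3=I  mem[L2]=80
8. P2: store L1 := 62  bus=[-]  L1: P0=I P1=I P2=M P3=I  mem[L1]=0
9. P3: store L0 := 78  bus=[BusRdX,Flush]  L0: P0=I P1=I P2=I P3=M  mem[L0]=7
10. P3: store L2 := 94  bus=[BusRdX]  L2: P0=I P1=I P2=I P3=M  mem[L2]=80

bus = none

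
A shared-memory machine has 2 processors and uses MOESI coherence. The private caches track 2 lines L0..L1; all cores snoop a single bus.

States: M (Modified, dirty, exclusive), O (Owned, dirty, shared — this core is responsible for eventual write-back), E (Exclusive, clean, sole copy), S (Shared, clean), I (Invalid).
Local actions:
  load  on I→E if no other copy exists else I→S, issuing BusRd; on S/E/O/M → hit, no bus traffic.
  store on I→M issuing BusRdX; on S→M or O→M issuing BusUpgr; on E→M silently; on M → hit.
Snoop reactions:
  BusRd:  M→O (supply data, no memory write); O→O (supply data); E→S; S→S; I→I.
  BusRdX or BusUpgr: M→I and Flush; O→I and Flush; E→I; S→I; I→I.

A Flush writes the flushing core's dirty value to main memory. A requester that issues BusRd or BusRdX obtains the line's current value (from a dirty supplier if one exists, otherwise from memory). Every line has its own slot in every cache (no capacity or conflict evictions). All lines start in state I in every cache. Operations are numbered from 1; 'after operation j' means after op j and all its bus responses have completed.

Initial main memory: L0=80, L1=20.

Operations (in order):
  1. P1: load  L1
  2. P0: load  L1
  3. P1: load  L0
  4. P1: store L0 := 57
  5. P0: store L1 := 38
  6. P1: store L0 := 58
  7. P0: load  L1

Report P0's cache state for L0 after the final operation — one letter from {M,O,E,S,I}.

state = I

1. P1: load  L1  bus=[BusRd]  L1: P0=I P1=E  mem[L1]=20
2. P0: load  L1  bus=[BusRd]  L1: P0=S P1=S  mem[L1]=20
3. P1: load  L0  bus=[BusRd]  L0: P0=I P1=E  mem[L0]=80
4. P1: store L0 := 57  bus=[-]  L0: P0=I P1=M  mem[L0]=80
5. P0: store L1 := 38  bus=[BusUpgr]  L1: P0=M P1=I  mem[L1]=20
6. P1: store L0 := 58  bus=[-]  L0: P0=I P1=M  mem[L0]=80
7. P0: load  L1  bus=[-]  L1: P0=M P1=I  mem[L1]=20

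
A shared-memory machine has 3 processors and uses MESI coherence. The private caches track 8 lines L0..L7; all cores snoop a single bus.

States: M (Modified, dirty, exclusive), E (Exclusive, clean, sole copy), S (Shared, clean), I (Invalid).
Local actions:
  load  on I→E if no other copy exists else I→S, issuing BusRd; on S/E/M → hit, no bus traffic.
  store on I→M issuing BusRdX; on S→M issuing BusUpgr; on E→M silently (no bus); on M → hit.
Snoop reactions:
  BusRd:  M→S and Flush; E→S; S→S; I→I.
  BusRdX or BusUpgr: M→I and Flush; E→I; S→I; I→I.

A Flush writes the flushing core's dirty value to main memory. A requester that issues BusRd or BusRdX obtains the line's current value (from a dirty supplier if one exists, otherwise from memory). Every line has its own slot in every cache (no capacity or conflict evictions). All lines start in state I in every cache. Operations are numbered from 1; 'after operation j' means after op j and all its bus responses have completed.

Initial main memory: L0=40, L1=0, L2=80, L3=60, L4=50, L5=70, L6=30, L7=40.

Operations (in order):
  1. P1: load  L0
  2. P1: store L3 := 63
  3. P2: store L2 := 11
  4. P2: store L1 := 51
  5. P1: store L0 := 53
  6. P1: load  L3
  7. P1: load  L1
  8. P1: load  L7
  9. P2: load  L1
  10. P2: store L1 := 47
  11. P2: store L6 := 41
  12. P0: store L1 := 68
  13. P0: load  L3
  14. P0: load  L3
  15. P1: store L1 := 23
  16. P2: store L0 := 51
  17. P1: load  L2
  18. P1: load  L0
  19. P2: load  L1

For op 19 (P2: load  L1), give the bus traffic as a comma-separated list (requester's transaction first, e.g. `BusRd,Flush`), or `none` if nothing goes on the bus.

bus = BusRd,Flush

1. P1: load  L0  bus=[BusRd]  L0: P0=I P1=E P2=I  mem[L0]=40
2. P1: store L3 := 63  bus=[BusRdX]  L3: P0=I P1=M P2=I  mem[L3]=60
3. P2: store L2 := 11  bus=[BusRdX]  L2: P0=I P1=I P2=M  mem[L2]=80
4. P2: store L1 := 51  bus=[BusRdX]  L1: P0=I P1=I P2=M  mem[L1]=0
5. P1: store L0 := 53  bus=[-]  L0: P0=I P1=M P2=I  mem[L0]=40
6. P1: load  L3  bus=[-]  L3: P0=I P1=M P2=I  mem[L3]=60
7. P1: load  L1  bus=[BusRd,Flush]  L1: P0=I P1=S P2=S  mem[L1]=51
8. P1: load  L7  bus=[BusRd]  L7: P0=I P1=E P2=I  mem[L7]=40
9. P2: load  L1  bus=[-]  L1: P0=I P1=S P2=S  mem[L1]=51
10. P2: store L1 := 47  bus=[BusUpgr]  L1: P0=I P1=I P2=M  mem[L1]=51
11. P2: store L6 := 41  bus=[BusRdX]  L6: P0=I P1=I P2=M  mem[L6]=30
12. P0: store L1 := 68  bus=[BusRdX,Flush]  L1: P0=M P1=I P2=I  mem[L1]=47
13. P0: load  L3  bus=[BusRd,Flush]  L3: P0=S P1=S P2=I  mem[L3]=63
14. P0: load  L3  bus=[-]  L3: P0=S P1=S P2=I  mem[L3]=63
15. P1: store L1 := 23  bus=[BusRdX,Flush]  L1: P0=I P1=M P2=I  mem[L1]=68
16. P2: store L0 := 51  bus=[BusRdX,Flush]  L0: P0=I P1=I P2=M  mem[L0]=53
17. P1: load  L2  bus=[BusRd,Flush]  L2: P0=I P1=S P2=S  mem[L2]=11
18. P1: load  L0  bus=[BusRd,Flush]  L0: P0=I P1=S P2=S  mem[L0]=51
19. P2: load  L1  bus=[BusRd,Flush]  L1: P0=I P1=S P2=S  mem[L1]=23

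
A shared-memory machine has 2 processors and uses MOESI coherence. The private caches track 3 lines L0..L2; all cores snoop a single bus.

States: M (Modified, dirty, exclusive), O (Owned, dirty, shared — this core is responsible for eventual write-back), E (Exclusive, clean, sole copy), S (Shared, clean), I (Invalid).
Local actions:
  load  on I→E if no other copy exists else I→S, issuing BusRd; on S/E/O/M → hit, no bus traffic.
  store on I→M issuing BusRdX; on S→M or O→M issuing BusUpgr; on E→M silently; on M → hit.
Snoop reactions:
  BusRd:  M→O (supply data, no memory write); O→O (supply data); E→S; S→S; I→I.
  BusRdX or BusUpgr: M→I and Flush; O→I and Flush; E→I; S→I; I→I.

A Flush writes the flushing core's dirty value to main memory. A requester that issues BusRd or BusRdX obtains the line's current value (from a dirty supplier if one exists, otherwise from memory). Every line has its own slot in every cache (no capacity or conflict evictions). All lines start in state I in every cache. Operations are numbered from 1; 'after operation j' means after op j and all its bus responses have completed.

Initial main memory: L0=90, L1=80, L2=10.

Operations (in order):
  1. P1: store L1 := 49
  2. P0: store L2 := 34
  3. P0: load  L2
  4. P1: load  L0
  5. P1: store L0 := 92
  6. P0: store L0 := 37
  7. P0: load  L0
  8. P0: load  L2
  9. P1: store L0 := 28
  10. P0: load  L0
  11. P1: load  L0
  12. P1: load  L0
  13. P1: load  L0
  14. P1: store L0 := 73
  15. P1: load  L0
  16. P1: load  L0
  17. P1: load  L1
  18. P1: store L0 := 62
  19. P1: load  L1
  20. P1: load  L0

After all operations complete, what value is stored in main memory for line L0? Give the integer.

memory[L0] = 37

step 1: P1: store L1 := 49  ⟶  IM  (L1)  txn=BusRdX  M[L1]=80
step 2: P0: store L2 := 34  ⟶  MI  (L2)  txn=BusRdX  M[L2]=10
step 3: P0: load  L2  ⟶  MI  (L2)  txn=∅  M[L2]=10
step 4: P1: load  L0  ⟶  IE  (L0)  txn=BusRd  M[L0]=90
step 5: P1: store L0 := 92  ⟶  IM  (L0)  txn=∅  M[L0]=90
step 6: P0: store L0 := 37  ⟶  MI  (L0)  txn=BusRdX+Flush  M[L0]=92
step 7: P0: load  L0  ⟶  MI  (L0)  txn=∅  M[L0]=92
step 8: P0: load  L2  ⟶  MI  (L2)  txn=∅  M[L2]=10
step 9: P1: store L0 := 28  ⟶  IM  (L0)  txn=BusRdX+Flush  M[L0]=37
step 10: P0: load  L0  ⟶  SO  (L0)  txn=BusRd  M[L0]=37
step 11: P1: load  L0  ⟶  SO  (L0)  txn=∅  M[L0]=37
step 12: P1: load  L0  ⟶  SO  (L0)  txn=∅  M[L0]=37
step 13: P1: load  L0  ⟶  SO  (L0)  txn=∅  M[L0]=37
step 14: P1: store L0 := 73  ⟶  IM  (L0)  txn=BusUpgr  M[L0]=37
step 15: P1: load  L0  ⟶  IM  (L0)  txn=∅  M[L0]=37
step 16: P1: load  L0  ⟶  IM  (L0)  txn=∅  M[L0]=37
step 17: P1: load  L1  ⟶  IM  (L1)  txn=∅  M[L1]=80
step 18: P1: store L0 := 62  ⟶  IM  (L0)  txn=∅  M[L0]=37
step 19: P1: load  L1  ⟶  IM  (L1)  txn=∅  M[L1]=80
step 20: P1: load  L0  ⟶  IM  (L0)  txn=∅  M[L0]=37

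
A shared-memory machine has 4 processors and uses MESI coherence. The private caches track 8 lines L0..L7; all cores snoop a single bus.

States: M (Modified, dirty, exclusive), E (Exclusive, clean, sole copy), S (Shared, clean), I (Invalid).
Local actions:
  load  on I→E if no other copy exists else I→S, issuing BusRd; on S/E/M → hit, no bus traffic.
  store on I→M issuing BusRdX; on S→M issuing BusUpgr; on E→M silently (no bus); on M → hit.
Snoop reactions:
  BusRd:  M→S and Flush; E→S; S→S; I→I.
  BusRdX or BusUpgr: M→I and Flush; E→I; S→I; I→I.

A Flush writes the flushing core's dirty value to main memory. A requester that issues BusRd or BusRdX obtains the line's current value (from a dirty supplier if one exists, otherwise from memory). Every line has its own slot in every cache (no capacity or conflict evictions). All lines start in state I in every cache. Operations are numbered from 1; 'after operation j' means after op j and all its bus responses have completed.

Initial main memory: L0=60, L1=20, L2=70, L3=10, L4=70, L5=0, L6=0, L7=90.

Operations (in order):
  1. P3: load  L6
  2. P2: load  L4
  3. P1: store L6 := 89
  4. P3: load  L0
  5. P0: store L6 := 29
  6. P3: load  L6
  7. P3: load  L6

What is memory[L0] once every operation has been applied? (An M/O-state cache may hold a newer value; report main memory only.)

[1] P3: load  L6 | P0:I, P1:I, P2:I, P3:E(0) | bus: BusRd
[2] P2: load  L4 | P0:I, P1:I, P2:E(70), P3:I | bus: BusRd
[3] P1: store L6 := 89 | P0:I, P1:M(89), P2:I, P3:I | bus: BusRdX
[4] P3: load  L0 | P0:I, P1:I, P2:I, P3:E(60) | bus: BusRd
[5] P0: store L6 := 29 | P0:M(29), P1:I, P2:I, P3:I | bus: BusRdX,Flush
[6] P3: load  L6 | P0:S(29), P1:I, P2:I, P3:S(29) | bus: BusRd,Flush
[7] P3: load  L6 | P0:S(29), P1:I, P2:I, P3:S(29) | bus: none

memory[L0] = 60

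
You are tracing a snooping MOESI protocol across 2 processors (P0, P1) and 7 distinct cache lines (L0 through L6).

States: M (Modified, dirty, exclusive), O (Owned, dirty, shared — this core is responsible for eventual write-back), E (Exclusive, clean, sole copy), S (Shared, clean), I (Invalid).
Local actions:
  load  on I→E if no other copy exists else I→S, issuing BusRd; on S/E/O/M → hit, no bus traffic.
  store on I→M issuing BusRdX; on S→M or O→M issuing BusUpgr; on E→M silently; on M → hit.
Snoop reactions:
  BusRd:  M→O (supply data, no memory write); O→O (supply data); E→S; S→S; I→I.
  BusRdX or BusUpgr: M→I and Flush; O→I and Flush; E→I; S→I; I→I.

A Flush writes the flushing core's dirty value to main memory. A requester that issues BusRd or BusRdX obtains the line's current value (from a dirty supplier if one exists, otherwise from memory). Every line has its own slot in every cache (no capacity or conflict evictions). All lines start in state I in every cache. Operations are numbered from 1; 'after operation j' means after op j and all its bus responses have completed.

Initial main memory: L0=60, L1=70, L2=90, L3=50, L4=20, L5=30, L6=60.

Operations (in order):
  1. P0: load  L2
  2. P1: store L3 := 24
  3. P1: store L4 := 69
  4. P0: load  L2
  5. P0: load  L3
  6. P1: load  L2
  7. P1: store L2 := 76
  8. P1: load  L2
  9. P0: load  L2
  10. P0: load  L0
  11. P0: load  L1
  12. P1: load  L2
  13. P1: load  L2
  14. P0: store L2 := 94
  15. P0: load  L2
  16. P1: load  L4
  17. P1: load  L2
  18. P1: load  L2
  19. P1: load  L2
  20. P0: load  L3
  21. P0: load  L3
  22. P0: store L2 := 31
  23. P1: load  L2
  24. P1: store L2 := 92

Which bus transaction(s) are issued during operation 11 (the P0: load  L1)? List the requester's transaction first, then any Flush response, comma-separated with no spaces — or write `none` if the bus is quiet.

[1] P0: load  L2 | P0:E(90), P1:I | bus: BusRd
[2] P1: store L3 := 24 | P0:I, P1:M(24) | bus: BusRdX
[3] P1: store L4 := 69 | P0:I, P1:M(69) | bus: BusRdX
[4] P0: load  L2 | P0:E(90), P1:I | bus: none
[5] P0: load  L3 | P0:S(24), P1:O(24) | bus: BusRd
[6] P1: load  L2 | P0:S(90), P1:S(90) | bus: BusRd
[7] P1: store L2 := 76 | P0:I, P1:M(76) | bus: BusUpgr
[8] P1: load  L2 | P0:I, P1:M(76) | bus: none
[9] P0: load  L2 | P0:S(76), P1:O(76) | bus: BusRd
[10] P0: load  L0 | P0:E(60), P1:I | bus: BusRd
[11] P0: load  L1 | P0:E(70), P1:I | bus: BusRd
[12] P1: load  L2 | P0:S(76), P1:O(76) | bus: none
[13] P1: load  L2 | P0:S(76), P1:O(76) | bus: none
[14] P0: store L2 := 94 | P0:M(94), P1:I | bus: BusUpgr,Flush
[15] P0: load  L2 | P0:M(94), P1:I | bus: none
[16] P1: load  L4 | P0:I, P1:M(69) | bus: none
[17] P1: load  L2 | P0:O(94), P1:S(94) | bus: BusRd
[18] P1: load  L2 | P0:O(94), P1:S(94) | bus: none
[19] P1: load  L2 | P0:O(94), P1:S(94) | bus: none
[20] P0: load  L3 | P0:S(24), P1:O(24) | bus: none
[21] P0: load  L3 | P0:S(24), P1:O(24) | bus: none
[22] P0: store L2 := 31 | P0:M(31), P1:I | bus: BusUpgr
[23] P1: load  L2 | P0:O(31), P1:S(31) | bus: BusRd
[24] P1: store L2 := 92 | P0:I, P1:M(92) | bus: BusUpgr,Flush

bus = BusRd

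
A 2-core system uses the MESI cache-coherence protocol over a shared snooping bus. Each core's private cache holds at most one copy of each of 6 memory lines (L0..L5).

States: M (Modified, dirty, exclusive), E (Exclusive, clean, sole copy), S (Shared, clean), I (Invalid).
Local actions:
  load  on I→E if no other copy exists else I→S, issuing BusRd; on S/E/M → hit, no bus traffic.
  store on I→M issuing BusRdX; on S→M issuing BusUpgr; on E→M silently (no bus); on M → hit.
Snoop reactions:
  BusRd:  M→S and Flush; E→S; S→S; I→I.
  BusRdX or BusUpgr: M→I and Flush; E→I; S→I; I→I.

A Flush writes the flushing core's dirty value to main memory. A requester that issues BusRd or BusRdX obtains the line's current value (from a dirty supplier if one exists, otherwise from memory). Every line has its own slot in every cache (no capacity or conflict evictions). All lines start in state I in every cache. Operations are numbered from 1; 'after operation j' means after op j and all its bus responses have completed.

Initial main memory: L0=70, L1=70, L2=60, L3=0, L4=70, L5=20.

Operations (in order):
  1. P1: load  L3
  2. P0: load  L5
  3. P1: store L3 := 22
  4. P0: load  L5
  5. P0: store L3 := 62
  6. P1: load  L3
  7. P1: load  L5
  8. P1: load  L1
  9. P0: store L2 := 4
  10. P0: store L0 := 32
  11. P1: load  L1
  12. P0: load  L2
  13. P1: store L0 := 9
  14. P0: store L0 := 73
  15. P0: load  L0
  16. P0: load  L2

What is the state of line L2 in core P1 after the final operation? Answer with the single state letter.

step 1: P1: load  L3  ⟶  IE  (L3)  txn=BusRd  M[L3]=0
step 2: P0: load  L5  ⟶  EI  (L5)  txn=BusRd  M[L5]=20
step 3: P1: store L3 := 22  ⟶  IM  (L3)  txn=∅  M[L3]=0
step 4: P0: load  L5  ⟶  EI  (L5)  txn=∅  M[L5]=20
step 5: P0: store L3 := 62  ⟶  MI  (L3)  txn=BusRdX+Flush  M[L3]=22
step 6: P1: load  L3  ⟶  SS  (L3)  txn=BusRd+Flush  M[L3]=62
step 7: P1: load  L5  ⟶  SS  (L5)  txn=BusRd  M[L5]=20
step 8: P1: load  L1  ⟶  IE  (L1)  txn=BusRd  M[L1]=70
step 9: P0: store L2 := 4  ⟶  MI  (L2)  txn=BusRdX  M[L2]=60
step 10: P0: store L0 := 32  ⟶  MI  (L0)  txn=BusRdX  M[L0]=70
step 11: P1: load  L1  ⟶  IE  (L1)  txn=∅  M[L1]=70
step 12: P0: load  L2  ⟶  MI  (L2)  txn=∅  M[L2]=60
step 13: P1: store L0 := 9  ⟶  IM  (L0)  txn=BusRdX+Flush  M[L0]=32
step 14: P0: store L0 := 73  ⟶  MI  (L0)  txn=BusRdX+Flush  M[L0]=9
step 15: P0: load  L0  ⟶  MI  (L0)  txn=∅  M[L0]=9
step 16: P0: load  L2  ⟶  MI  (L2)  txn=∅  M[L2]=60

state = I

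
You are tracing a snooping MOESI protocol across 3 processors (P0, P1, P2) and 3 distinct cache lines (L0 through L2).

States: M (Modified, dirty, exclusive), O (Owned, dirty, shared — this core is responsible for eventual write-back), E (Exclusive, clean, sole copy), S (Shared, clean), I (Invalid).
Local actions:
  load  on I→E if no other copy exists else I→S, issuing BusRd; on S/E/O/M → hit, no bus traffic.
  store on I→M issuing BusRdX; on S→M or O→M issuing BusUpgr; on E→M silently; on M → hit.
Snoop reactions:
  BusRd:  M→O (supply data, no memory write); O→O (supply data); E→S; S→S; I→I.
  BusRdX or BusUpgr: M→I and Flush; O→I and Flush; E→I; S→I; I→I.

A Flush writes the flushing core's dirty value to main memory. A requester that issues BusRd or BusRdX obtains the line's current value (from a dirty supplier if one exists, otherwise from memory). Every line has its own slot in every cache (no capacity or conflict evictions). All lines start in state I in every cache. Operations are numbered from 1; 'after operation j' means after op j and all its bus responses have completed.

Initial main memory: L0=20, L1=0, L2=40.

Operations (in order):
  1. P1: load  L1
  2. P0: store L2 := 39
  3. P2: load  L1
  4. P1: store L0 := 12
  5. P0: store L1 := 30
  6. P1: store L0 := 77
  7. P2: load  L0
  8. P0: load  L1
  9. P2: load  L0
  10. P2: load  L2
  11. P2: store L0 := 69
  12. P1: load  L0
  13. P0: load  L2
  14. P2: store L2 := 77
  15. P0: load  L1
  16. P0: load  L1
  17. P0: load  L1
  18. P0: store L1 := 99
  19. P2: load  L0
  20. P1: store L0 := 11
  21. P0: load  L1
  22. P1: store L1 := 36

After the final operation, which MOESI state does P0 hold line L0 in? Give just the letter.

state = I

[1] P1: load  L1 | P0:I, P1:E(0), P2:I | bus: BusRd
[2] P0: store L2 := 39 | P0:M(39), P1:I, P2:I | bus: BusRdX
[3] P2: load  L1 | P0:I, P1:S(0), P2:S(0) | bus: BusRd
[4] P1: store L0 := 12 | P0:I, P1:M(12), P2:I | bus: BusRdX
[5] P0: store L1 := 30 | P0:M(30), P1:I, P2:I | bus: BusRdX
[6] P1: store L0 := 77 | P0:I, P1:M(77), P2:I | bus: none
[7] P2: load  L0 | P0:I, P1:O(77), P2:S(77) | bus: BusRd
[8] P0: load  L1 | P0:M(30), P1:I, P2:I | bus: none
[9] P2: load  L0 | P0:I, P1:O(77), P2:S(77) | bus: none
[10] P2: load  L2 | P0:O(39), P1:I, P2:S(39) | bus: BusRd
[11] P2: store L0 := 69 | P0:I, P1:I, P2:M(69) | bus: BusUpgr,Flush
[12] P1: load  L0 | P0:I, P1:S(69), P2:O(69) | bus: BusRd
[13] P0: load  L2 | P0:O(39), P1:I, P2:S(39) | bus: none
[14] P2: store L2 := 77 | P0:I, P1:I, P2:M(77) | bus: BusUpgr,Flush
[15] P0: load  L1 | P0:M(30), P1:I, P2:I | bus: none
[16] P0: load  L1 | P0:M(30), P1:I, P2:I | bus: none
[17] P0: load  L1 | P0:M(30), P1:I, P2:I | bus: none
[18] P0: store L1 := 99 | P0:M(99), P1:I, P2:I | bus: none
[19] P2: load  L0 | P0:I, P1:S(69), P2:O(69) | bus: none
[20] P1: store L0 := 11 | P0:I, P1:M(11), P2:I | bus: BusUpgr,Flush
[21] P0: load  L1 | P0:M(99), P1:I, P2:I | bus: none
[22] P1: store L1 := 36 | P0:I, P1:M(36), P2:I | bus: BusRdX,Flush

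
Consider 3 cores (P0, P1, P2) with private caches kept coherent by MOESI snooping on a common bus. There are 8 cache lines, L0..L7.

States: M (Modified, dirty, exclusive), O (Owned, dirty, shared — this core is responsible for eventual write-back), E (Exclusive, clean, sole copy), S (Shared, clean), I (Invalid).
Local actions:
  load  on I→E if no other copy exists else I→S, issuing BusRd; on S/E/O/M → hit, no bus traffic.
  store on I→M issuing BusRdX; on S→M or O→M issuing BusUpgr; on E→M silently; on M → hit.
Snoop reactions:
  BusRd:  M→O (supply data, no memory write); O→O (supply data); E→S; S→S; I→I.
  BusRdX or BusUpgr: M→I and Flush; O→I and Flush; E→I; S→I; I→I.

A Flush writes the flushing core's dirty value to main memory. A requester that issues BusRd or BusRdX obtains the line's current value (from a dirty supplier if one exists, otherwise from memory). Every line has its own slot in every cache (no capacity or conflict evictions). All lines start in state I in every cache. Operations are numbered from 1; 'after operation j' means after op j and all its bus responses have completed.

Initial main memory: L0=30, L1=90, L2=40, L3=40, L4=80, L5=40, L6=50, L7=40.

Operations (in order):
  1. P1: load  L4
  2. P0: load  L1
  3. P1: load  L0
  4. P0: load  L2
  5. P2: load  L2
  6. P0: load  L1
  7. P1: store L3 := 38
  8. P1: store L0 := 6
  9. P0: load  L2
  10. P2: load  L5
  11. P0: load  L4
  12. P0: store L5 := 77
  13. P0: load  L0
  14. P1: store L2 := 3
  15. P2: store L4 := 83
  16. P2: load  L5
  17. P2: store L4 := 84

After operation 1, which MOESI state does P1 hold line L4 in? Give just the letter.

1. P1: load  L4  bus=[BusRd]  L4: P0=I P1=E P2=I  mem[L4]=80
2. P0: load  L1  bus=[BusRd]  L1: P0=E P1=I P2=I  mem[L1]=90
3. P1: load  L0  bus=[BusRd]  L0: P0=I P1=E P2=I  mem[L0]=30
4. P0: load  L2  bus=[BusRd]  L2: P0=E P1=I P2=I  mem[L2]=40
5. P2: load  L2  bus=[BusRd]  L2: P0=S P1=I P2=S  mem[L2]=40
6. P0: load  L1  bus=[-]  L1: P0=E P1=I P2=I  mem[L1]=90
7. P1: store L3 := 38  bus=[BusRdX]  L3: P0=I P1=M P2=I  mem[L3]=40
8. P1: store L0 := 6  bus=[-]  L0: P0=I P1=M P2=I  mem[L0]=30
9. P0: load  L2  bus=[-]  L2: P0=S P1=I P2=S  mem[L2]=40
10. P2: load  L5  bus=[BusRd]  L5: P0=I P1=I P2=E  mem[L5]=40
11. P0: load  L4  bus=[BusRd]  L4: P0=S P1=S P2=I  mem[L4]=80
12. P0: store L5 := 77  bus=[BusRdX]  L5: P0=M P1=I P2=I  mem[L5]=40
13. P0: load  L0  bus=[BusRd]  L0: P0=S P1=O P2=I  mem[L0]=30
14. P1: store L2 := 3  bus=[BusRdX]  L2: P0=I P1=M P2=I  mem[L2]=40
15. P2: store L4 := 83  bus=[BusRdX]  L4: P0=I P1=I P2=M  mem[L4]=80
16. P2: load  L5  bus=[BusRd]  L5: P0=O P1=I P2=S  mem[L5]=40
17. P2: store L4 := 84  bus=[-]  L4: P0=I P1=I P2=M  mem[L4]=80

state = E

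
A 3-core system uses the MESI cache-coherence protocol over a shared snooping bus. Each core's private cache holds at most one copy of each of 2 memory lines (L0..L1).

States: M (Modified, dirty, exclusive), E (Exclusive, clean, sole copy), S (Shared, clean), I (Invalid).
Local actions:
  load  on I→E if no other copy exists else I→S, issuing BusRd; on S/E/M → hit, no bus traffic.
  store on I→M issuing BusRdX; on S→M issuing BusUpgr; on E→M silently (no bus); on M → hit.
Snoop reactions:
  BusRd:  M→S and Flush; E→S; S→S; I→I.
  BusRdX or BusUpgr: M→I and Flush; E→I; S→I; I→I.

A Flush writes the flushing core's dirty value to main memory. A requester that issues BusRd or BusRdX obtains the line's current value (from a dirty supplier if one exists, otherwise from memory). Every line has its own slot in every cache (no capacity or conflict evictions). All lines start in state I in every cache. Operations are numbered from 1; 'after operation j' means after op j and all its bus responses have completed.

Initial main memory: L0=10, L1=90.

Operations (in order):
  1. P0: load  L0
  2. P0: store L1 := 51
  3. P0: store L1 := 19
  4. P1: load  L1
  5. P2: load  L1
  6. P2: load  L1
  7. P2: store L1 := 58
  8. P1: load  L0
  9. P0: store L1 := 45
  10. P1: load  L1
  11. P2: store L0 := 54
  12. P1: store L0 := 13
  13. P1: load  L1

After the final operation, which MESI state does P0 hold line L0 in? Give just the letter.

state = I

1. P0: load  L0  bus=[BusRd]  L0: P0=E P1=I P2=I  mem[L0]=10
2. P0: store L1 := 51  bus=[BusRdX]  L1: P0=M P1=I P2=I  mem[L1]=90
3. P0: store L1 := 19  bus=[-]  L1: P0=M P1=I P2=I  mem[L1]=90
4. P1: load  L1  bus=[BusRd,Flush]  L1: P0=S P1=S P2=I  mem[L1]=19
5. P2: load  L1  bus=[BusRd]  L1: P0=S P1=S P2=S  mem[L1]=19
6. P2: load  L1  bus=[-]  L1: P0=S P1=S P2=S  mem[L1]=19
7. P2: store L1 := 58  bus=[BusUpgr]  L1: P0=I P1=I P2=M  mem[L1]=19
8. P1: load  L0  bus=[BusRd]  L0: P0=S P1=S P2=I  mem[L0]=10
9. P0: store L1 := 45  bus=[BusRdX,Flush]  L1: P0=M P1=I P2=I  mem[L1]=58
10. P1: load  L1  bus=[BusRd,Flush]  L1: P0=S P1=S P2=I  mem[L1]=45
11. P2: store L0 := 54  bus=[BusRdX]  L0: P0=I P1=I P2=M  mem[L0]=10
12. P1: store L0 := 13  bus=[BusRdX,Flush]  L0: P0=I P1=M P2=I  mem[L0]=54
13. P1: load  L1  bus=[-]  L1: P0=S P1=S P2=I  mem[L1]=45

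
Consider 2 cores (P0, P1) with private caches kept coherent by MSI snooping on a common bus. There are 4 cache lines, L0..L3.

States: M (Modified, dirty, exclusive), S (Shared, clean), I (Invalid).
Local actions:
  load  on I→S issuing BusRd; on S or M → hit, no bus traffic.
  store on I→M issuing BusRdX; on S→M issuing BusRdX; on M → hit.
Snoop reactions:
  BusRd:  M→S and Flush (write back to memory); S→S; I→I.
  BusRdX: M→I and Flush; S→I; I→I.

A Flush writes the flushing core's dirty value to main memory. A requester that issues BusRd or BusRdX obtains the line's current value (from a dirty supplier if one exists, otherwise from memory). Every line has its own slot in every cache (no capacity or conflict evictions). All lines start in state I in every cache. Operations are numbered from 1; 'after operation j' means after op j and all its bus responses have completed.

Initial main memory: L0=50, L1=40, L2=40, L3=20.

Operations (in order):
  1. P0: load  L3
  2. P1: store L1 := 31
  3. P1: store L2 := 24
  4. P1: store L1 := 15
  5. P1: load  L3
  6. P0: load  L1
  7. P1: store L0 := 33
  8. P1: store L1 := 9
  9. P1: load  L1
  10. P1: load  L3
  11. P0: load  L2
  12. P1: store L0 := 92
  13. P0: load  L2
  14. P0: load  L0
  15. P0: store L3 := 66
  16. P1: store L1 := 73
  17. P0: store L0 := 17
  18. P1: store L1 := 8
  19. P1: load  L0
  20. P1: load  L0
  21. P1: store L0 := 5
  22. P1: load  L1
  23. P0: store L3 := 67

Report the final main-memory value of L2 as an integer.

1. P0: load  L3  bus=[BusRd]  L3: P0=S P1=I  mem[L3]=20
2. P1: store L1 := 31  bus=[BusRdX]  L1: P0=I P1=M  mem[L1]=40
3. P1: store L2 := 24  bus=[BusRdX]  L2: P0=I P1=M  mem[L2]=40
4. P1: store L1 := 15  bus=[-]  L1: P0=I P1=M  mem[L1]=40
5. P1: load  L3  bus=[BusRd]  L3: P0=S P1=S  mem[L3]=20
6. P0: load  L1  bus=[BusRd,Flush]  L1: P0=S P1=S  mem[L1]=15
7. P1: store L0 := 33  bus=[BusRdX]  L0: P0=I P1=M  mem[L0]=50
8. P1: store L1 := 9  bus=[BusRdX]  L1: P0=I P1=M  mem[L1]=15
9. P1: load  L1  bus=[-]  L1: P0=I P1=M  mem[L1]=15
10. P1: load  L3  bus=[-]  L3: P0=S P1=S  mem[L3]=20
11. P0: load  L2  bus=[BusRd,Flush]  L2: P0=S P1=S  mem[L2]=24
12. P1: store L0 := 92  bus=[-]  L0: P0=I P1=M  mem[L0]=50
13. P0: load  L2  bus=[-]  L2: P0=S P1=S  mem[L2]=24
14. P0: load  L0  bus=[BusRd,Flush]  L0: P0=S P1=S  mem[L0]=92
15. P0: store L3 := 66  bus=[BusRdX]  L3: P0=M P1=I  mem[L3]=20
16. P1: store L1 := 73  bus=[-]  L1: P0=I P1=M  mem[L1]=15
17. P0: store L0 := 17  bus=[BusRdX]  L0: P0=M P1=I  mem[L0]=92
18. P1: store L1 := 8  bus=[-]  L1: P0=I P1=M  mem[L1]=15
19. P1: load  L0  bus=[BusRd,Flush]  L0: P0=S P1=S  mem[L0]=17
20. P1: load  L0  bus=[-]  L0: P0=S P1=S  mem[L0]=17
21. P1: store L0 := 5  bus=[BusRdX]  L0: P0=I P1=M  mem[L0]=17
22. P1: load  L1  bus=[-]  L1: P0=I P1=M  mem[L1]=15
23. P0: store L3 := 67  bus=[-]  L3: P0=M P1=I  mem[L3]=20

memory[L2] = 24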